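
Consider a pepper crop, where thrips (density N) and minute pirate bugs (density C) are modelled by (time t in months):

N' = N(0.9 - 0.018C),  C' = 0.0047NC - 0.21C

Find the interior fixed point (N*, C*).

N* ≈ 44.7, C* ≈ 50

Set dC/dt = 0 with C > 0: 0.0047N - 0.21 = 0, so N* = 0.21/0.0047 = 44.7.
Set dN/dt = 0 with N > 0: 0.9 - 0.018C = 0, so C* = 0.9/0.018 = 50.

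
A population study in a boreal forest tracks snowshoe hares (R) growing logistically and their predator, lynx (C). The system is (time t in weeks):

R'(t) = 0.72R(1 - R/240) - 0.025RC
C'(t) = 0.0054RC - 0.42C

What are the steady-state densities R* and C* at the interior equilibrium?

R* ≈ 77.8, C* ≈ 19.5

From dC/dt = 0 with C > 0: 0.0054R* = 0.42, so R* = 77.8.
Substitute into dR/dt = 0: 0.72(1 - 77.8/240) = 0.025C*.
The bracket is 0.676, giving C* = 0.487/0.025 = 19.5.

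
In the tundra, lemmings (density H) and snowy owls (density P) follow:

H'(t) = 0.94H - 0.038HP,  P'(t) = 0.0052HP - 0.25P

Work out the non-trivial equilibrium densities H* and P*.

Set dP/dt = 0 with P > 0: 0.0052H - 0.25 = 0, so H* = 0.25/0.0052 = 48.1.
Set dH/dt = 0 with H > 0: 0.94 - 0.038P = 0, so P* = 0.94/0.038 = 24.7.

H* ≈ 48.1, P* ≈ 24.7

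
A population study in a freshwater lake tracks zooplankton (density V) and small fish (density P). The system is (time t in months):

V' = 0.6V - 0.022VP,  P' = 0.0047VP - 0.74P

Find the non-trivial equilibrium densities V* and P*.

Set dP/dt = 0 with P > 0: 0.0047V - 0.74 = 0, so V* = 0.74/0.0047 = 157.
Set dV/dt = 0 with V > 0: 0.6 - 0.022P = 0, so P* = 0.6/0.022 = 27.3.

V* ≈ 157, P* ≈ 27.3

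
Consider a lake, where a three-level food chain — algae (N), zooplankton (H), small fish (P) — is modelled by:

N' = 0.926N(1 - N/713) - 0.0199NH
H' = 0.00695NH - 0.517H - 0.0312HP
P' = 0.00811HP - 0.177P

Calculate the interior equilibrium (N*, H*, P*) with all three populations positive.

N* ≈ 379, H* ≈ 21.8, P* ≈ 67.8

From dP/dt = 0: 0.00811H* = 0.177, so H* = 21.8.
From dN/dt = 0: 0.926(1 - N*/713) = 0.0199·21.8, giving N* = 713·(1 - 0.469) = 379.
From dH/dt = 0: 0.00695·379 - 0.517 = 0.0312P*, so P* = 2.11/0.0312 = 67.8.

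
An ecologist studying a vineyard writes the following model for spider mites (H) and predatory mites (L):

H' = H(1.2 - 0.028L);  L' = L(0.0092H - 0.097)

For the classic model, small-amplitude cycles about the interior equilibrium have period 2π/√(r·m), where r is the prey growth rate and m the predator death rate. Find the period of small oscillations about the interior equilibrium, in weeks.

Here r = 1.2 and m = 0.097, so r·m = 0.116.
ω = √0.116 = 0.341 per week, hence T = 2π/ω ≈ 18.4 weeks.

T ≈ 18.4 weeks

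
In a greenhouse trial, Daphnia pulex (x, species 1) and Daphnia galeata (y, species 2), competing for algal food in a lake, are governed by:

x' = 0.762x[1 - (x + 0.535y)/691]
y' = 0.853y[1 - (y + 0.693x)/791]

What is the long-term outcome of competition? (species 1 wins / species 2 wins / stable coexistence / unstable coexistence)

stable coexistence

Compare the nullcline intercepts: K1/α12 = 691/0.535 = 1290 > K2 = 791; K2/α21 = 791/0.693 = 1140 > K1 = 691.
Since both inequalities hold, each species can invade when rare, so the interior equilibrium is stable.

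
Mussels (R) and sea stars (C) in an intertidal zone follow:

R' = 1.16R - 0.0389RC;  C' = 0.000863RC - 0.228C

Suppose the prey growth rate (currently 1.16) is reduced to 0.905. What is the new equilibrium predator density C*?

C* ≈ 23.3

At the interior fixed point, setting dR/dt = 0 with R > 0 fixes C* = (prey growth rate)/(RC coefficient) — independent of the other coefficients.
With the change, C* = 0.905/0.0389 = 23.3; it falls from 29.8.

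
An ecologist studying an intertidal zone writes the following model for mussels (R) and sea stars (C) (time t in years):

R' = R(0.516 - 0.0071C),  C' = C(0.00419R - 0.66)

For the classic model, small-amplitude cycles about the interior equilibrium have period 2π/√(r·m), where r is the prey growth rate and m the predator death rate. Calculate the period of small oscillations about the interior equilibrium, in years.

Here r = 0.516 and m = 0.66, so r·m = 0.341.
ω = √0.341 = 0.584 per year, hence T = 2π/ω ≈ 10.8 years.

T ≈ 10.8 years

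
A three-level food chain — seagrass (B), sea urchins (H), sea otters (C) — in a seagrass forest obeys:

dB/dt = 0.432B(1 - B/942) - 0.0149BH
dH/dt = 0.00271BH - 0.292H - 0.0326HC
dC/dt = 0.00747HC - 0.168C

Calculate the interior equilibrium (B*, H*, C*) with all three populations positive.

From dC/dt = 0: 0.00747H* = 0.168, so H* = 22.5.
From dB/dt = 0: 0.432(1 - B*/942) = 0.0149·22.5, giving B* = 942·(1 - 0.776) = 211.
From dH/dt = 0: 0.00271·211 - 0.292 = 0.0326C*, so C* = 0.281/0.0326 = 8.61.

B* ≈ 211, H* ≈ 22.5, C* ≈ 8.61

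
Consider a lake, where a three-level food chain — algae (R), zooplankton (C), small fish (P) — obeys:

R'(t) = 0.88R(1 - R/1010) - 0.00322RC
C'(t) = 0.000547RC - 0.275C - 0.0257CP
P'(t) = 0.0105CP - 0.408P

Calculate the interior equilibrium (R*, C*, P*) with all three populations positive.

From dP/dt = 0: 0.0105C* = 0.408, so C* = 38.9.
From dR/dt = 0: 0.88(1 - R*/1010) = 0.00322·38.9, giving R* = 1010·(1 - 0.142) = 866.
From dC/dt = 0: 0.000547·866 - 0.275 = 0.0257P*, so P* = 0.199/0.0257 = 7.74.

R* ≈ 866, C* ≈ 38.9, P* ≈ 7.74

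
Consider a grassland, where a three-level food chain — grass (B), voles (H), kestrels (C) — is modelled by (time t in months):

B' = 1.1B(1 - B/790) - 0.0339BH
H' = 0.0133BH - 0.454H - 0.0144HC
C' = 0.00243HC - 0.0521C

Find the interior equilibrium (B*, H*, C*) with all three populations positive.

From dC/dt = 0: 0.00243H* = 0.0521, so H* = 21.4.
From dB/dt = 0: 1.1(1 - B*/790) = 0.0339·21.4, giving B* = 790·(1 - 0.661) = 268.
From dH/dt = 0: 0.0133·268 - 0.454 = 0.0144C*, so C* = 3.11/0.0144 = 216.

B* ≈ 268, H* ≈ 21.4, C* ≈ 216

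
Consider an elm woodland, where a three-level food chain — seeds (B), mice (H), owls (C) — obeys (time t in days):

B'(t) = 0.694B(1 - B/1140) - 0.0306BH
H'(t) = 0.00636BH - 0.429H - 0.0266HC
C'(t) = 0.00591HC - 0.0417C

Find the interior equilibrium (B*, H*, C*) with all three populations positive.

From dC/dt = 0: 0.00591H* = 0.0417, so H* = 7.06.
From dB/dt = 0: 0.694(1 - B*/1140) = 0.0306·7.06, giving B* = 1140·(1 - 0.311) = 785.
From dH/dt = 0: 0.00636·785 - 0.429 = 0.0266C*, so C* = 4.57/0.0266 = 172.

B* ≈ 785, H* ≈ 7.06, C* ≈ 172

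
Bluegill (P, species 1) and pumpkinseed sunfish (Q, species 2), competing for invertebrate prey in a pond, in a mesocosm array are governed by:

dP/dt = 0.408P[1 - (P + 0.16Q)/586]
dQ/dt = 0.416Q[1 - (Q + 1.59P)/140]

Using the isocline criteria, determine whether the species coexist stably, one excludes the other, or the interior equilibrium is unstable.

Compare the nullcline intercepts: K1/α12 = 586/0.16 = 3660 > K2 = 140; K2/α21 = 140/1.59 = 88.1 < K1 = 586.
Since the inequalities point opposite ways, species 1 can invade but species 2 cannot.

species 1 excludes species 2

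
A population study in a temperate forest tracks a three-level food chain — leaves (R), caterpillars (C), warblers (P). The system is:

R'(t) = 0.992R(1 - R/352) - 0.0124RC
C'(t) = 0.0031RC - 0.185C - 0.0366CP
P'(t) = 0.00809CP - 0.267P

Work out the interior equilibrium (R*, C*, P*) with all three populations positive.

From dP/dt = 0: 0.00809C* = 0.267, so C* = 33.
From dR/dt = 0: 0.992(1 - R*/352) = 0.0124·33, giving R* = 352·(1 - 0.413) = 207.
From dC/dt = 0: 0.0031·207 - 0.185 = 0.0366P*, so P* = 0.456/0.0366 = 12.5.

R* ≈ 207, C* ≈ 33, P* ≈ 12.5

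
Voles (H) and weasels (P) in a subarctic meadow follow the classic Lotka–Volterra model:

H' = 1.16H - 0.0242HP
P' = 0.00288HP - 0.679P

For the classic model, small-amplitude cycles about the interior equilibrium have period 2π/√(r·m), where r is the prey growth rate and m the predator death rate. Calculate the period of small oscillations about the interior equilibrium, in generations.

Here r = 1.16 and m = 0.679, so r·m = 0.788.
ω = √0.788 = 0.887 per generation, hence T = 2π/ω ≈ 7.08 generations.

T ≈ 7.08 generations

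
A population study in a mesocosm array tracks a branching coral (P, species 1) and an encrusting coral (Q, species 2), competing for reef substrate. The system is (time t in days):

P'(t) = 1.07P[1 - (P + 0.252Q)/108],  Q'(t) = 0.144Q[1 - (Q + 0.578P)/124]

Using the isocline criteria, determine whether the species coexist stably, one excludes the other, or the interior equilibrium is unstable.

stable coexistence

Compare the nullcline intercepts: K1/α12 = 108/0.252 = 429 > K2 = 124; K2/α21 = 124/0.578 = 215 > K1 = 108.
Since both inequalities hold, each species can invade when rare, so the interior equilibrium is stable.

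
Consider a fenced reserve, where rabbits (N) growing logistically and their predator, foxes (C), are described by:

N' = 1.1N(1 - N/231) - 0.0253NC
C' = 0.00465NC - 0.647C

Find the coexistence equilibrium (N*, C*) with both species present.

N* ≈ 139, C* ≈ 17.3

From dC/dt = 0 with C > 0: 0.00465N* = 0.647, so N* = 139.
Substitute into dN/dt = 0: 1.1(1 - 139/231) = 0.0253C*.
The bracket is 0.398, giving C* = 0.437/0.0253 = 17.3.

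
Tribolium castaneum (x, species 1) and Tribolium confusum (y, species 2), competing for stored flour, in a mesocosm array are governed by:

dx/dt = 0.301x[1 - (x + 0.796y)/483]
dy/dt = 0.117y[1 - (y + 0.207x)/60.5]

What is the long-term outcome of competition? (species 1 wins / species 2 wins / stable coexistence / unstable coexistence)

species 1 excludes species 2

Compare the nullcline intercepts: K1/α12 = 483/0.796 = 607 > K2 = 60.5; K2/α21 = 60.5/0.207 = 292 < K1 = 483.
Since the inequalities point opposite ways, species 1 can invade but species 2 cannot.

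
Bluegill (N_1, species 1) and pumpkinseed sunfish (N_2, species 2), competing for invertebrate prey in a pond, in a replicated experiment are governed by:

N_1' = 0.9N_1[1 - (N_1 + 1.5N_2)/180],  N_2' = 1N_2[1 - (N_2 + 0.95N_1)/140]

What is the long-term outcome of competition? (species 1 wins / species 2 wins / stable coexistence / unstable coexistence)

unstable coexistence (outcome depends on initial conditions)

Compare the nullcline intercepts: K1/α12 = 180/1.5 = 120 < K2 = 140; K2/α21 = 140/0.95 = 147 < K1 = 180.
Since both are reversed, neither can invade when rare; the interior point is a saddle.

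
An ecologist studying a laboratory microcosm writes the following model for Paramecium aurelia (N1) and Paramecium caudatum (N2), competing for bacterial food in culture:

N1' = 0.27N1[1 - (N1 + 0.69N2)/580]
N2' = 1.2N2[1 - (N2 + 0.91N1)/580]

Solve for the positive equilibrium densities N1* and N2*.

Setting both brackets to zero gives the nullclines N1 + 0.69N2 = 580 and 0.91N1 + N2 = 580.
Substituting N2 = 580 - 0.91N1 into the first: N1(1 - 0.69·0.91) = 580 - 0.69·580.
So N1* = 180/0.372 = 483, and then N2* = 580 - 0.91·483 = 140.

N1* ≈ 483, N2* ≈ 140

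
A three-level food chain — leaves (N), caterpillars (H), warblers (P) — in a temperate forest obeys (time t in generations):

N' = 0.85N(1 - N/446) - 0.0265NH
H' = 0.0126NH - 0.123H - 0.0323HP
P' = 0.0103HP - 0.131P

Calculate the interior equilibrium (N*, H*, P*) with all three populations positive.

N* ≈ 269, H* ≈ 12.7, P* ≈ 101

From dP/dt = 0: 0.0103H* = 0.131, so H* = 12.7.
From dN/dt = 0: 0.85(1 - N*/446) = 0.0265·12.7, giving N* = 446·(1 - 0.397) = 269.
From dH/dt = 0: 0.0126·269 - 0.123 = 0.0323P*, so P* = 3.27/0.0323 = 101.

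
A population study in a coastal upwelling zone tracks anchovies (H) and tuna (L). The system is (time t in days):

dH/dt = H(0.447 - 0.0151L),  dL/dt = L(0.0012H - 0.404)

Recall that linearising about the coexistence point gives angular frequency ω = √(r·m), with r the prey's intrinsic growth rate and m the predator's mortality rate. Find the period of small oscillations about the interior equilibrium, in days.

Here r = 0.447 and m = 0.404, so r·m = 0.181.
ω = √0.181 = 0.425 per day, hence T = 2π/ω ≈ 14.8 days.

T ≈ 14.8 days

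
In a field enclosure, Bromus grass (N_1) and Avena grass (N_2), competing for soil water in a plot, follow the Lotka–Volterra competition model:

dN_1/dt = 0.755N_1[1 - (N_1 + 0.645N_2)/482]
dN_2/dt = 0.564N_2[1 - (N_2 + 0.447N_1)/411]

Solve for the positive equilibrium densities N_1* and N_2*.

N_1* ≈ 305, N_2* ≈ 275

Setting both brackets to zero gives the nullclines N_1 + 0.645N_2 = 482 and 0.447N_1 + N_2 = 411.
Substituting N_2 = 411 - 0.447N_1 into the first: N_1(1 - 0.645·0.447) = 482 - 0.645·411.
So N_1* = 217/0.712 = 305, and then N_2* = 411 - 0.447·305 = 275.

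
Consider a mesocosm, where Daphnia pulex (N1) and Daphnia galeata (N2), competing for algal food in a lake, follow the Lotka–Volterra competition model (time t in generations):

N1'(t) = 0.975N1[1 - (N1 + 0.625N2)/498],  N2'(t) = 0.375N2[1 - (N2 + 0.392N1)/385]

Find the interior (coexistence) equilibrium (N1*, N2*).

N1* ≈ 341, N2* ≈ 251

Setting both brackets to zero gives the nullclines N1 + 0.625N2 = 498 and 0.392N1 + N2 = 385.
Substituting N2 = 385 - 0.392N1 into the first: N1(1 - 0.625·0.392) = 498 - 0.625·385.
So N1* = 257/0.755 = 341, and then N2* = 385 - 0.392·341 = 251.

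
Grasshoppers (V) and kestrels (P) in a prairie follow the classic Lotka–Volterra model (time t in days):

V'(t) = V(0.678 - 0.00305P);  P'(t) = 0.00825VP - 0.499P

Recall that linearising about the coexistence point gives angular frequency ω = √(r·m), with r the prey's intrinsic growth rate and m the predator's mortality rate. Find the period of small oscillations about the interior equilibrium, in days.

Here r = 0.678 and m = 0.499, so r·m = 0.338.
ω = √0.338 = 0.582 per day, hence T = 2π/ω ≈ 10.8 days.

T ≈ 10.8 days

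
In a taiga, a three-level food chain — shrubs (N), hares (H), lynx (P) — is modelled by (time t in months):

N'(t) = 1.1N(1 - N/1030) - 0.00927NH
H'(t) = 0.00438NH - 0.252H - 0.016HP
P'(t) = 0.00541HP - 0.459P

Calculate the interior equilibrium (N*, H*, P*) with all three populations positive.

From dP/dt = 0: 0.00541H* = 0.459, so H* = 84.8.
From dN/dt = 0: 1.1(1 - N*/1030) = 0.00927·84.8, giving N* = 1030·(1 - 0.715) = 294.
From dH/dt = 0: 0.00438·294 - 0.252 = 0.016P*, so P* = 1.03/0.016 = 64.6.

N* ≈ 294, H* ≈ 84.8, P* ≈ 64.6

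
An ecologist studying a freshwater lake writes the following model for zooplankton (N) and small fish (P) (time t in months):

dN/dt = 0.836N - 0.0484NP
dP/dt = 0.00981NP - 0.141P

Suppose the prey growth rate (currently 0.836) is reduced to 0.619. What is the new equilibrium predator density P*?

P* ≈ 12.8

At the interior fixed point, setting dN/dt = 0 with N > 0 fixes P* = (prey growth rate)/(NP coefficient) — independent of the other coefficients.
With the change, P* = 0.619/0.0484 = 12.8; it falls from 17.3.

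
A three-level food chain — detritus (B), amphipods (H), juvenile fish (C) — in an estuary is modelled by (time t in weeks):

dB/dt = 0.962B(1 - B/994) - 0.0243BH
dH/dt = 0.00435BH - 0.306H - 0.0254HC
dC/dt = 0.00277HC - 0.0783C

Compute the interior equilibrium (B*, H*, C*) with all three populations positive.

B* ≈ 284, H* ≈ 28.3, C* ≈ 36.6

From dC/dt = 0: 0.00277H* = 0.0783, so H* = 28.3.
From dB/dt = 0: 0.962(1 - B*/994) = 0.0243·28.3, giving B* = 994·(1 - 0.714) = 284.
From dH/dt = 0: 0.00435·284 - 0.306 = 0.0254C*, so C* = 0.931/0.0254 = 36.6.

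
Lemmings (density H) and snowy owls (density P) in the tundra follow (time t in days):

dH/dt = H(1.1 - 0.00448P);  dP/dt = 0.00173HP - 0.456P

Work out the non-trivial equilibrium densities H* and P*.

Set dP/dt = 0 with P > 0: 0.00173H - 0.456 = 0, so H* = 0.456/0.00173 = 264.
Set dH/dt = 0 with H > 0: 1.1 - 0.00448P = 0, so P* = 1.1/0.00448 = 246.

H* ≈ 264, P* ≈ 246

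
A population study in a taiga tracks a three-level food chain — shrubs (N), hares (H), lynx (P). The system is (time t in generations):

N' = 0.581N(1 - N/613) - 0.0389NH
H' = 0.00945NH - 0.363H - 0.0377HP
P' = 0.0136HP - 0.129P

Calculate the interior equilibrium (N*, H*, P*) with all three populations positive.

N* ≈ 224, H* ≈ 9.49, P* ≈ 46.4

From dP/dt = 0: 0.0136H* = 0.129, so H* = 9.49.
From dN/dt = 0: 0.581(1 - N*/613) = 0.0389·9.49, giving N* = 613·(1 - 0.635) = 224.
From dH/dt = 0: 0.00945·224 - 0.363 = 0.0377P*, so P* = 1.75/0.0377 = 46.4.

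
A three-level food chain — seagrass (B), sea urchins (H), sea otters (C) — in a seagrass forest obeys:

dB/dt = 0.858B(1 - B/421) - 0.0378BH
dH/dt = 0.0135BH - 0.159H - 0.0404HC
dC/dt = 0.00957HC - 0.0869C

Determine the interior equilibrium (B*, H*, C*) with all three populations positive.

From dC/dt = 0: 0.00957H* = 0.0869, so H* = 9.08.
From dB/dt = 0: 0.858(1 - B*/421) = 0.0378·9.08, giving B* = 421·(1 - 0.4) = 253.
From dH/dt = 0: 0.0135·253 - 0.159 = 0.0404C*, so C* = 3.25/0.0404 = 80.5.

B* ≈ 253, H* ≈ 9.08, C* ≈ 80.5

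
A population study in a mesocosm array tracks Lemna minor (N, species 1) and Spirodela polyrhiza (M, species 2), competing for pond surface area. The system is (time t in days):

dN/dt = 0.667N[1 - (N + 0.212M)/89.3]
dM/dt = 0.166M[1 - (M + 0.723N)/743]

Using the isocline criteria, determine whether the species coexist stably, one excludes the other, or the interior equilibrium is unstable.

Compare the nullcline intercepts: K1/α12 = 89.3/0.212 = 421 < K2 = 743; K2/α21 = 743/0.723 = 1030 > K1 = 89.3.
Since the inequalities point opposite ways, species 2 can invade but species 1 cannot.

species 2 excludes species 1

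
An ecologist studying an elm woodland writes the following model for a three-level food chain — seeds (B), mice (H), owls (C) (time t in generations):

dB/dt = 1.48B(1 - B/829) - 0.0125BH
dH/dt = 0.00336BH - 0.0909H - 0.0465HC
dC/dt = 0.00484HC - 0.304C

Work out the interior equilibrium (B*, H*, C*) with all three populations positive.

B* ≈ 389, H* ≈ 62.8, C* ≈ 26.2

From dC/dt = 0: 0.00484H* = 0.304, so H* = 62.8.
From dB/dt = 0: 1.48(1 - B*/829) = 0.0125·62.8, giving B* = 829·(1 - 0.53) = 389.
From dH/dt = 0: 0.00336·389 - 0.0909 = 0.0465C*, so C* = 1.22/0.0465 = 26.2.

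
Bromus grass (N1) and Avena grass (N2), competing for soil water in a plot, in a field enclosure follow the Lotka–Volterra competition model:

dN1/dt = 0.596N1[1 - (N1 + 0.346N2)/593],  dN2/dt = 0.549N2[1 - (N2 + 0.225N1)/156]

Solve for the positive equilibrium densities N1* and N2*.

Setting both brackets to zero gives the nullclines N1 + 0.346N2 = 593 and 0.225N1 + N2 = 156.
Substituting N2 = 156 - 0.225N1 into the first: N1(1 - 0.346·0.225) = 593 - 0.346·156.
So N1* = 539/0.922 = 585, and then N2* = 156 - 0.225·585 = 24.5.

N1* ≈ 585, N2* ≈ 24.5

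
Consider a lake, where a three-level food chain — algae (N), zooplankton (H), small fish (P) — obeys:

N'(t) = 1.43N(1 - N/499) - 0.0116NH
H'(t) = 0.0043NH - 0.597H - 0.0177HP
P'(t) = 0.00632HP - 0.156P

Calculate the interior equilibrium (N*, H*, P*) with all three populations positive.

From dP/dt = 0: 0.00632H* = 0.156, so H* = 24.7.
From dN/dt = 0: 1.43(1 - N*/499) = 0.0116·24.7, giving N* = 499·(1 - 0.2) = 399.
From dH/dt = 0: 0.0043·399 - 0.597 = 0.0177P*, so P* = 1.12/0.0177 = 63.2.

N* ≈ 399, H* ≈ 24.7, P* ≈ 63.2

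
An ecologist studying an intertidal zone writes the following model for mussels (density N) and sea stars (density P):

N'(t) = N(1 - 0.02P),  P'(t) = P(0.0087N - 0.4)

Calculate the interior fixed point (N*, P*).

Set dP/dt = 0 with P > 0: 0.0087N - 0.4 = 0, so N* = 0.4/0.0087 = 46.
Set dN/dt = 0 with N > 0: 1 - 0.02P = 0, so P* = 1/0.02 = 50.

N* ≈ 46, P* ≈ 50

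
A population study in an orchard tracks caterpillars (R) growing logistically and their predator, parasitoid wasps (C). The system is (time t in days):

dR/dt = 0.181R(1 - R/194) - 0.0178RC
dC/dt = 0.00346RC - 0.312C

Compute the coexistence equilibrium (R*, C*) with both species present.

R* ≈ 90.2, C* ≈ 5.44

From dC/dt = 0 with C > 0: 0.00346R* = 0.312, so R* = 90.2.
Substitute into dR/dt = 0: 0.181(1 - 90.2/194) = 0.0178C*.
The bracket is 0.535, giving C* = 0.0969/0.0178 = 5.44.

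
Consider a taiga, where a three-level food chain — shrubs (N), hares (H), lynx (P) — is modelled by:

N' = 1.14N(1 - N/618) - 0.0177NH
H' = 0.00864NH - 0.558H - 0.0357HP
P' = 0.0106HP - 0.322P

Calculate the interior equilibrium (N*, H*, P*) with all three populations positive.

From dP/dt = 0: 0.0106H* = 0.322, so H* = 30.4.
From dN/dt = 0: 1.14(1 - N*/618) = 0.0177·30.4, giving N* = 618·(1 - 0.472) = 327.
From dH/dt = 0: 0.00864·327 - 0.558 = 0.0357P*, so P* = 2.26/0.0357 = 63.4.

N* ≈ 327, H* ≈ 30.4, P* ≈ 63.4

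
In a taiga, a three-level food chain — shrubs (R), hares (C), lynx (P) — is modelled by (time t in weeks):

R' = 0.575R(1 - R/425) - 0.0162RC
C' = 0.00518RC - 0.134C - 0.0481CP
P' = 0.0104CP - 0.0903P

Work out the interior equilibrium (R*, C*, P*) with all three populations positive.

From dP/dt = 0: 0.0104C* = 0.0903, so C* = 8.68.
From dR/dt = 0: 0.575(1 - R*/425) = 0.0162·8.68, giving R* = 425·(1 - 0.245) = 321.
From dC/dt = 0: 0.00518·321 - 0.134 = 0.0481P*, so P* = 1.53/0.0481 = 31.8.

R* ≈ 321, C* ≈ 8.68, P* ≈ 31.8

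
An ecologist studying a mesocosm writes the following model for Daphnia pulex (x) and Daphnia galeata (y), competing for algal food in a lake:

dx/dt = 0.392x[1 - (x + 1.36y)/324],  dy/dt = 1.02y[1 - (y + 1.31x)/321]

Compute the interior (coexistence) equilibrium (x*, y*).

x* ≈ 144, y* ≈ 132

Setting both brackets to zero gives the nullclines x + 1.36y = 324 and 1.31x + y = 321.
Substituting y = 321 - 1.31x into the first: x(1 - 1.36·1.31) = 324 - 1.36·321.
So x* = -113/-0.782 = 144, and then y* = 321 - 1.31·144 = 132.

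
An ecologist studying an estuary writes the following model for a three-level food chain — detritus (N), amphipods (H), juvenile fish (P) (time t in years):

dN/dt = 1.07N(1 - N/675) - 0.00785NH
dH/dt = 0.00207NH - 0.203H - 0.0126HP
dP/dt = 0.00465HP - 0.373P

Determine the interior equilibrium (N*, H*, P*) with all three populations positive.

N* ≈ 278, H* ≈ 80.2, P* ≈ 29.5

From dP/dt = 0: 0.00465H* = 0.373, so H* = 80.2.
From dN/dt = 0: 1.07(1 - N*/675) = 0.00785·80.2, giving N* = 675·(1 - 0.588) = 278.
From dH/dt = 0: 0.00207·278 - 0.203 = 0.0126P*, so P* = 0.372/0.0126 = 29.5.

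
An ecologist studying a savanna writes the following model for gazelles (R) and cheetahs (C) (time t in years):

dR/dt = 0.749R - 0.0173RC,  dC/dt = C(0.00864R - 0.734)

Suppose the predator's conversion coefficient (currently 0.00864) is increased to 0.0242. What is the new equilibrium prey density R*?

R* ≈ 30.3

At the interior fixed point, setting dC/dt = 0 with C > 0 fixes R* = (predator death rate)/(RC coefficient) — independent of the other coefficients.
With the change, R* = 0.734/0.0242 = 30.3; it falls from 85.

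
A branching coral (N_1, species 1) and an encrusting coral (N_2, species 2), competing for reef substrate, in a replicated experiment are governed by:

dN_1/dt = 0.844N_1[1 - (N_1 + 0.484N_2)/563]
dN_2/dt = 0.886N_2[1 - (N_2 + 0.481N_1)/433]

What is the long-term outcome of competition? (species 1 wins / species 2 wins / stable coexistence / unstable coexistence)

stable coexistence

Compare the nullcline intercepts: K1/α12 = 563/0.484 = 1160 > K2 = 433; K2/α21 = 433/0.481 = 900 > K1 = 563.
Since both inequalities hold, each species can invade when rare, so the interior equilibrium is stable.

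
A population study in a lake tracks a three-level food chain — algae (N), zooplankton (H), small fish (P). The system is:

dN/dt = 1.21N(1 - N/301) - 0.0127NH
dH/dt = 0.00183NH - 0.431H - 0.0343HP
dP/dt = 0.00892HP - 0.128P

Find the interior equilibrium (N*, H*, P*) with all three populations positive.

N* ≈ 256, H* ≈ 14.3, P* ≈ 1.07

From dP/dt = 0: 0.00892H* = 0.128, so H* = 14.3.
From dN/dt = 0: 1.21(1 - N*/301) = 0.0127·14.3, giving N* = 301·(1 - 0.151) = 256.
From dH/dt = 0: 0.00183·256 - 0.431 = 0.0343P*, so P* = 0.0369/0.0343 = 1.07.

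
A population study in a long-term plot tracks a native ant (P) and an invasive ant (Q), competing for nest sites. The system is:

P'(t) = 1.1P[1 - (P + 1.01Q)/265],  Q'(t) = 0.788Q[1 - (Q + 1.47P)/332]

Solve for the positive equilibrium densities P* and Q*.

P* ≈ 145, Q* ≈ 119

Setting both brackets to zero gives the nullclines P + 1.01Q = 265 and 1.47P + Q = 332.
Substituting Q = 332 - 1.47P into the first: P(1 - 1.01·1.47) = 265 - 1.01·332.
So P* = -70.3/-0.485 = 145, and then Q* = 332 - 1.47·145 = 119.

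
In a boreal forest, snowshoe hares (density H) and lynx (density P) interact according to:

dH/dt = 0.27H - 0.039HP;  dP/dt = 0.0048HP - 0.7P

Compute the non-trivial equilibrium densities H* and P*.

H* ≈ 146, P* ≈ 6.92

Set dP/dt = 0 with P > 0: 0.0048H - 0.7 = 0, so H* = 0.7/0.0048 = 146.
Set dH/dt = 0 with H > 0: 0.27 - 0.039P = 0, so P* = 0.27/0.039 = 6.92.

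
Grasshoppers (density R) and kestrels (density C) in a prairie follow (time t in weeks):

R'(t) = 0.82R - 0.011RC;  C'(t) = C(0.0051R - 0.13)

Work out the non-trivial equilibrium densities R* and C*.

R* ≈ 25.5, C* ≈ 74.5

Set dC/dt = 0 with C > 0: 0.0051R - 0.13 = 0, so R* = 0.13/0.0051 = 25.5.
Set dR/dt = 0 with R > 0: 0.82 - 0.011C = 0, so C* = 0.82/0.011 = 74.5.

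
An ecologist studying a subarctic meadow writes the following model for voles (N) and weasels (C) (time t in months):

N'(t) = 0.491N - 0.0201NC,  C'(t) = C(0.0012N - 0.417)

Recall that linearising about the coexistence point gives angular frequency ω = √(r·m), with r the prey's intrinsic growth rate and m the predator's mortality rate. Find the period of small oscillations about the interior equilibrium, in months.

T ≈ 13.9 months

Here r = 0.491 and m = 0.417, so r·m = 0.205.
ω = √0.205 = 0.452 per month, hence T = 2π/ω ≈ 13.9 months.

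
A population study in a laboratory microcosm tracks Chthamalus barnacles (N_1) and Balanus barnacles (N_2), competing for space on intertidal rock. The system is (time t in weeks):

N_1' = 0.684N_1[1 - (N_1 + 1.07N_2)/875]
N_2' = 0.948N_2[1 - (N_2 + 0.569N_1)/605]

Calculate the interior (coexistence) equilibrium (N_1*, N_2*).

Setting both brackets to zero gives the nullclines N_1 + 1.07N_2 = 875 and 0.569N_1 + N_2 = 605.
Substituting N_2 = 605 - 0.569N_1 into the first: N_1(1 - 1.07·0.569) = 875 - 1.07·605.
So N_1* = 228/0.391 = 582, and then N_2* = 605 - 0.569·582 = 274.

N_1* ≈ 582, N_2* ≈ 274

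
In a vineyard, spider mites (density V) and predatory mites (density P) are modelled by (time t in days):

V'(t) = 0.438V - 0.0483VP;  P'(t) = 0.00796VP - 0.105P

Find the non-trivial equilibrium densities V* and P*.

Set dP/dt = 0 with P > 0: 0.00796V - 0.105 = 0, so V* = 0.105/0.00796 = 13.2.
Set dV/dt = 0 with V > 0: 0.438 - 0.0483P = 0, so P* = 0.438/0.0483 = 9.07.

V* ≈ 13.2, P* ≈ 9.07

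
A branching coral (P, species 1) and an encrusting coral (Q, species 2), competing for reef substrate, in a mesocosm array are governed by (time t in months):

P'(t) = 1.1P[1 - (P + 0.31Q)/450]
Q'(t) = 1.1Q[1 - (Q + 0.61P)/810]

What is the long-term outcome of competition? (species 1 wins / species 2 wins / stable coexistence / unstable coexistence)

stable coexistence

Compare the nullcline intercepts: K1/α12 = 450/0.31 = 1450 > K2 = 810; K2/α21 = 810/0.61 = 1330 > K1 = 450.
Since both inequalities hold, each species can invade when rare, so the interior equilibrium is stable.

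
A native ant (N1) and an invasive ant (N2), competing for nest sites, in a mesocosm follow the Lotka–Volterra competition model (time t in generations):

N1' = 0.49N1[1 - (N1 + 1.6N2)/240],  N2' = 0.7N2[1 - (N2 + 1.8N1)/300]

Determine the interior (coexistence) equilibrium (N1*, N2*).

N1* ≈ 128, N2* ≈ 70.2

Setting both brackets to zero gives the nullclines N1 + 1.6N2 = 240 and 1.8N1 + N2 = 300.
Substituting N2 = 300 - 1.8N1 into the first: N1(1 - 1.6·1.8) = 240 - 1.6·300.
So N1* = -240/-1.88 = 128, and then N2* = 300 - 1.8·128 = 70.2.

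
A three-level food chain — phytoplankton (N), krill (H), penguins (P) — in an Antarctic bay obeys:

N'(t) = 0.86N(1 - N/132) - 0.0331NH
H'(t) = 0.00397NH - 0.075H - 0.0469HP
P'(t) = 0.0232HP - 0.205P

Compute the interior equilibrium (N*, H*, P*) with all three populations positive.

N* ≈ 87.1, H* ≈ 8.84, P* ≈ 5.77

From dP/dt = 0: 0.0232H* = 0.205, so H* = 8.84.
From dN/dt = 0: 0.86(1 - N*/132) = 0.0331·8.84, giving N* = 132·(1 - 0.34) = 87.1.
From dH/dt = 0: 0.00397·87.1 - 0.075 = 0.0469P*, so P* = 0.271/0.0469 = 5.77.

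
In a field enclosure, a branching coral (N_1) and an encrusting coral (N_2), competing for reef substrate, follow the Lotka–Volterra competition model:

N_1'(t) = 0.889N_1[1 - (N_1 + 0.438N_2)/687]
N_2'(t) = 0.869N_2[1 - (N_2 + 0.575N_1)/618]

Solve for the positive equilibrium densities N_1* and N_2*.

N_1* ≈ 556, N_2* ≈ 298

Setting both brackets to zero gives the nullclines N_1 + 0.438N_2 = 687 and 0.575N_1 + N_2 = 618.
Substituting N_2 = 618 - 0.575N_1 into the first: N_1(1 - 0.438·0.575) = 687 - 0.438·618.
So N_1* = 416/0.748 = 556, and then N_2* = 618 - 0.575·556 = 298.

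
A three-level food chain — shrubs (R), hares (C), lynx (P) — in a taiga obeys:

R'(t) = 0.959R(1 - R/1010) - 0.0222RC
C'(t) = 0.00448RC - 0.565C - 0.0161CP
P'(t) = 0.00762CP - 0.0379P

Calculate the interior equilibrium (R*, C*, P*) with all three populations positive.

From dP/dt = 0: 0.00762C* = 0.0379, so C* = 4.97.
From dR/dt = 0: 0.959(1 - R*/1010) = 0.0222·4.97, giving R* = 1010·(1 - 0.115) = 894.
From dC/dt = 0: 0.00448·894 - 0.565 = 0.0161P*, so P* = 3.44/0.0161 = 214.

R* ≈ 894, C* ≈ 4.97, P* ≈ 214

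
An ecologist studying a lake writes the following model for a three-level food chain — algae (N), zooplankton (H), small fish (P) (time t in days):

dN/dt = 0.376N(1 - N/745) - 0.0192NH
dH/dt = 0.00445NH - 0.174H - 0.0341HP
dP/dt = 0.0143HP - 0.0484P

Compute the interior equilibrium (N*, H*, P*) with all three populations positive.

From dP/dt = 0: 0.0143H* = 0.0484, so H* = 3.38.
From dN/dt = 0: 0.376(1 - N*/745) = 0.0192·3.38, giving N* = 745·(1 - 0.173) = 616.
From dH/dt = 0: 0.00445·616 - 0.174 = 0.0341P*, so P* = 2.57/0.0341 = 75.3.

N* ≈ 616, H* ≈ 3.38, P* ≈ 75.3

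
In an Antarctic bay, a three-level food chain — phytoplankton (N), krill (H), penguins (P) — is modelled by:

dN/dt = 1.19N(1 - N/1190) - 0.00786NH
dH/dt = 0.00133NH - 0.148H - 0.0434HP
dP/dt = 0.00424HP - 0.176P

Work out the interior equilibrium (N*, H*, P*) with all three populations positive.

From dP/dt = 0: 0.00424H* = 0.176, so H* = 41.5.
From dN/dt = 0: 1.19(1 - N*/1190) = 0.00786·41.5, giving N* = 1190·(1 - 0.274) = 864.
From dH/dt = 0: 0.00133·864 - 0.148 = 0.0434P*, so P* = 1/0.0434 = 23.1.

N* ≈ 864, H* ≈ 41.5, P* ≈ 23.1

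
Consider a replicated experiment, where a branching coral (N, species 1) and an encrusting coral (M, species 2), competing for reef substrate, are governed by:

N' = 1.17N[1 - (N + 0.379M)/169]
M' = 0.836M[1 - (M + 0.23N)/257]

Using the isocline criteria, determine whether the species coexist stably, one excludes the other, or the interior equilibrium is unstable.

stable coexistence

Compare the nullcline intercepts: K1/α12 = 169/0.379 = 446 > K2 = 257; K2/α21 = 257/0.23 = 1120 > K1 = 169.
Since both inequalities hold, each species can invade when rare, so the interior equilibrium is stable.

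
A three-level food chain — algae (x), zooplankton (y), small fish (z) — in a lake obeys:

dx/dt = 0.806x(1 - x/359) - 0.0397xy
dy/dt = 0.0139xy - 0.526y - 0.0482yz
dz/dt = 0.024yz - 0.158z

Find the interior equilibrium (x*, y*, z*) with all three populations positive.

x* ≈ 243, y* ≈ 6.58, z* ≈ 59

From dz/dt = 0: 0.024y* = 0.158, so y* = 6.58.
From dx/dt = 0: 0.806(1 - x*/359) = 0.0397·6.58, giving x* = 359·(1 - 0.324) = 243.
From dy/dt = 0: 0.0139·243 - 0.526 = 0.0482z*, so z* = 2.85/0.0482 = 59.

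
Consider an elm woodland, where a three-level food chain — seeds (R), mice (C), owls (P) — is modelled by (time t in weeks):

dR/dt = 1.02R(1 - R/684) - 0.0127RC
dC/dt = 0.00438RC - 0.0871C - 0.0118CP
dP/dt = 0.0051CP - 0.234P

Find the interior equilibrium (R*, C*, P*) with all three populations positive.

R* ≈ 293, C* ≈ 45.9, P* ≈ 101

From dP/dt = 0: 0.0051C* = 0.234, so C* = 45.9.
From dR/dt = 0: 1.02(1 - R*/684) = 0.0127·45.9, giving R* = 684·(1 - 0.571) = 293.
From dC/dt = 0: 0.00438·293 - 0.0871 = 0.0118P*, so P* = 1.2/0.0118 = 101.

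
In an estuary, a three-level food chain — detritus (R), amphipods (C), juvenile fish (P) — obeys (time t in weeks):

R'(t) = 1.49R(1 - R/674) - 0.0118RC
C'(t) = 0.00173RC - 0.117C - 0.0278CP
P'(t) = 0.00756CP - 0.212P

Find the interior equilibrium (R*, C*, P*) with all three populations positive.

R* ≈ 524, C* ≈ 28, P* ≈ 28.4

From dP/dt = 0: 0.00756C* = 0.212, so C* = 28.
From dR/dt = 0: 1.49(1 - R*/674) = 0.0118·28, giving R* = 674·(1 - 0.222) = 524.
From dC/dt = 0: 0.00173·524 - 0.117 = 0.0278P*, so P* = 0.79/0.0278 = 28.4.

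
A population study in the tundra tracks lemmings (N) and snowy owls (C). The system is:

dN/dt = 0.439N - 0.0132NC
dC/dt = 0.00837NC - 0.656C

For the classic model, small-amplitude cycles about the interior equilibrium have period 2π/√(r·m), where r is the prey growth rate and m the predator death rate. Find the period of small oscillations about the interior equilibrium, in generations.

Here r = 0.439 and m = 0.656, so r·m = 0.288.
ω = √0.288 = 0.537 per generation, hence T = 2π/ω ≈ 11.7 generations.

T ≈ 11.7 generations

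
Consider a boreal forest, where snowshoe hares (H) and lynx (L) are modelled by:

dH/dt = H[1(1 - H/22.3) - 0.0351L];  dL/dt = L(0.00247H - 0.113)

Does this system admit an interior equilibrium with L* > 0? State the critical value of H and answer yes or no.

Threshold H = 45.7; K < 45.7, so no, the predator goes extinct.

The predator equation gives dL/dt > 0 only when H > 0.113/0.00247 = 45.7.
Without the predator, H → K = 22.3. Since 22.3 < 45.7, the predator cannot invade.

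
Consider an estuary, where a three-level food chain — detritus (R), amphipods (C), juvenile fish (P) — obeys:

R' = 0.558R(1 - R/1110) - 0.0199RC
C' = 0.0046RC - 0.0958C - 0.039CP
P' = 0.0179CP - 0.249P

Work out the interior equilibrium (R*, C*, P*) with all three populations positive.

R* ≈ 559, C* ≈ 13.9, P* ≈ 63.5

From dP/dt = 0: 0.0179C* = 0.249, so C* = 13.9.
From dR/dt = 0: 0.558(1 - R*/1110) = 0.0199·13.9, giving R* = 1110·(1 - 0.496) = 559.
From dC/dt = 0: 0.0046·559 - 0.0958 = 0.039P*, so P* = 2.48/0.039 = 63.5.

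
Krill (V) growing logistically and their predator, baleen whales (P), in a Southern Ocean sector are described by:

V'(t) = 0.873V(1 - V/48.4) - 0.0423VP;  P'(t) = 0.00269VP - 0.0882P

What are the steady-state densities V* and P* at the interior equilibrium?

From dP/dt = 0 with P > 0: 0.00269V* = 0.0882, so V* = 32.8.
Substitute into dV/dt = 0: 0.873(1 - 32.8/48.4) = 0.0423P*.
The bracket is 0.323, giving P* = 0.282/0.0423 = 6.66.

V* ≈ 32.8, P* ≈ 6.66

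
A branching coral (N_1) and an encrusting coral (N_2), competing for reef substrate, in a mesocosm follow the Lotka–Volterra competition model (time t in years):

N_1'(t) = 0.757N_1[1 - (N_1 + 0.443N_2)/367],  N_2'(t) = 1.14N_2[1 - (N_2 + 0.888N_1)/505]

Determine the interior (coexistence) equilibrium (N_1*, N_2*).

N_1* ≈ 236, N_2* ≈ 295

Setting both brackets to zero gives the nullclines N_1 + 0.443N_2 = 367 and 0.888N_1 + N_2 = 505.
Substituting N_2 = 505 - 0.888N_1 into the first: N_1(1 - 0.443·0.888) = 367 - 0.443·505.
So N_1* = 143/0.607 = 236, and then N_2* = 505 - 0.888·236 = 295.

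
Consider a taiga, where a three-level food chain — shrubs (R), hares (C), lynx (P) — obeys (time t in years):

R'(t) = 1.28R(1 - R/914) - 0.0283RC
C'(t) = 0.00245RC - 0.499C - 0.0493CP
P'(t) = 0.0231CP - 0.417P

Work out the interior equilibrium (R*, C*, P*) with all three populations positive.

From dP/dt = 0: 0.0231C* = 0.417, so C* = 18.1.
From dR/dt = 0: 1.28(1 - R*/914) = 0.0283·18.1, giving R* = 914·(1 - 0.399) = 549.
From dC/dt = 0: 0.00245·549 - 0.499 = 0.0493P*, so P* = 0.847/0.0493 = 17.2.

R* ≈ 549, C* ≈ 18.1, P* ≈ 17.2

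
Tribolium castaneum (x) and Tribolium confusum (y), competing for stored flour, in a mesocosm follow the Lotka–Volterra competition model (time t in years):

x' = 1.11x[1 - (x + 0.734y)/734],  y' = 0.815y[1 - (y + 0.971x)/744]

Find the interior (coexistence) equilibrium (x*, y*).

x* ≈ 654, y* ≈ 109

Setting both brackets to zero gives the nullclines x + 0.734y = 734 and 0.971x + y = 744.
Substituting y = 744 - 0.971x into the first: x(1 - 0.734·0.971) = 734 - 0.734·744.
So x* = 188/0.287 = 654, and then y* = 744 - 0.971·654 = 109.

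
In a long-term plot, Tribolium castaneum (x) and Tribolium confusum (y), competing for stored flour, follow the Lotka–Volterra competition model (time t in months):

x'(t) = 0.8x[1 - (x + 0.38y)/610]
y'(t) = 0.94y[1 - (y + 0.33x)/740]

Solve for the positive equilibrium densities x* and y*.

x* ≈ 376, y* ≈ 616

Setting both brackets to zero gives the nullclines x + 0.38y = 610 and 0.33x + y = 740.
Substituting y = 740 - 0.33x into the first: x(1 - 0.38·0.33) = 610 - 0.38·740.
So x* = 329/0.875 = 376, and then y* = 740 - 0.33·376 = 616.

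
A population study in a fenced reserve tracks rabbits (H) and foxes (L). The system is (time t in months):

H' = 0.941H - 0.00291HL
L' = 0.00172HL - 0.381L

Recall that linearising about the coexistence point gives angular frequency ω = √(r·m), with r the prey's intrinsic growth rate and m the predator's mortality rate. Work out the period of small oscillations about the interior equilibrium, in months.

T ≈ 10.5 months

Here r = 0.941 and m = 0.381, so r·m = 0.359.
ω = √0.359 = 0.599 per month, hence T = 2π/ω ≈ 10.5 months.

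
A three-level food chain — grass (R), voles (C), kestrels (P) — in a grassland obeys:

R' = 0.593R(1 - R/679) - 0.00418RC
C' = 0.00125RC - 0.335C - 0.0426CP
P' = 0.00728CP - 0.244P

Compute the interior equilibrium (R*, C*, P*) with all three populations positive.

From dP/dt = 0: 0.00728C* = 0.244, so C* = 33.5.
From dR/dt = 0: 0.593(1 - R*/679) = 0.00418·33.5, giving R* = 679·(1 - 0.236) = 519.
From dC/dt = 0: 0.00125·519 - 0.335 = 0.0426P*, so P* = 0.313/0.0426 = 7.35.

R* ≈ 519, C* ≈ 33.5, P* ≈ 7.35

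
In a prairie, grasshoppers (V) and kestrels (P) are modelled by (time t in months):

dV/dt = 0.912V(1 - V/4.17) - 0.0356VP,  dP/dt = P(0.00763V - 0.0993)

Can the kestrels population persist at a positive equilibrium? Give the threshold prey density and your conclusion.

The predator equation gives dP/dt > 0 only when V > 0.0993/0.00763 = 13.
Without the predator, V → K = 4.17. Since 4.17 < 13, the predator cannot invade.

Threshold V = 13; K < 13, so no, the predator goes extinct.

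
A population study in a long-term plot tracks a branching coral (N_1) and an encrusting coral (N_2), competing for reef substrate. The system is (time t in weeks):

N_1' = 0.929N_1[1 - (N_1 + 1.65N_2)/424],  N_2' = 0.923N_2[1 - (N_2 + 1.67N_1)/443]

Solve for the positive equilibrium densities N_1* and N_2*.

N_1* ≈ 175, N_2* ≈ 151

Setting both brackets to zero gives the nullclines N_1 + 1.65N_2 = 424 and 1.67N_1 + N_2 = 443.
Substituting N_2 = 443 - 1.67N_1 into the first: N_1(1 - 1.65·1.67) = 424 - 1.65·443.
So N_1* = -307/-1.76 = 175, and then N_2* = 443 - 1.67·175 = 151.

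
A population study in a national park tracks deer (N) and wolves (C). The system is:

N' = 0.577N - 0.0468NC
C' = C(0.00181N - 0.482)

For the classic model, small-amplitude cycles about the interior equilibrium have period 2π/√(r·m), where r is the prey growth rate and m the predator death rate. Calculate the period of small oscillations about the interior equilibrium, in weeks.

T ≈ 11.9 weeks

Here r = 0.577 and m = 0.482, so r·m = 0.278.
ω = √0.278 = 0.527 per week, hence T = 2π/ω ≈ 11.9 weeks.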